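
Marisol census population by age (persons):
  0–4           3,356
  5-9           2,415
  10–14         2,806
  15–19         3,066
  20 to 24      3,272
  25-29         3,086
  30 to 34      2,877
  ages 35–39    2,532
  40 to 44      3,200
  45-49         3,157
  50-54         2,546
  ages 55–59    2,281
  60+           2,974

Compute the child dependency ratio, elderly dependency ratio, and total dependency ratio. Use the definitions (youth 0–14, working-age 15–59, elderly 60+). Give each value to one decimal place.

Youth dependency ratio: 33.0
Old-age dependency ratio: 11.4
Total dependency ratio: 44.4

0–14: 3,356 + 2,415 + 2,806 = 8,577
15–59: 3,066 + 3,272 + 3,086 + 2,877 + 2,532 + 3,200 + 3,157 + 2,546 + 2,281 = 26,017
60+: 2,974
Youth dependency ratio = 8,577 / 26,017 × 100 = 33.0
Old-age dependency ratio = 2,974 / 26,017 × 100 = 11.4
Total dependency ratio = (8,577 + 2,974) / 26,017 × 100 = 11,551 / 26,017 × 100 = 44.4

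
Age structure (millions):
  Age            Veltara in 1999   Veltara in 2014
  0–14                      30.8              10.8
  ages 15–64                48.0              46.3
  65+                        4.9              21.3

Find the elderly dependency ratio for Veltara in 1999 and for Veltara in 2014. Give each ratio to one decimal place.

Veltara in 1999: 4.9 / 48.0 × 100 = 10.2
Veltara in 2014: 21.3 / 46.3 × 100 = 46.0

Veltara in 1999: 10.2
Veltara in 2014: 46.0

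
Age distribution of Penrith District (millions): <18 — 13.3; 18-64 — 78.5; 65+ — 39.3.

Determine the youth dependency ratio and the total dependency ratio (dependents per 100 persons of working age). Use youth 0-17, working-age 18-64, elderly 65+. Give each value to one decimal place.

Youth dependency ratio: 16.9
Total dependency ratio: 67.0

Youth dependency ratio = 13.3 / 78.5 × 100 = 16.9
Total dependency ratio = (13.3 + 39.3) / 78.5 × 100 = 52.6 / 78.5 × 100 = 67.0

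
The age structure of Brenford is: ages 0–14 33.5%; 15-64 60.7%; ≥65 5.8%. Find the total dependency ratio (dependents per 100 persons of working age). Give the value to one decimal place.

Total dependency ratio: 64.7

Total dependency ratio = (33.5 + 5.8) / 60.7 × 100 = 39.3 / 60.7 × 100 = 64.7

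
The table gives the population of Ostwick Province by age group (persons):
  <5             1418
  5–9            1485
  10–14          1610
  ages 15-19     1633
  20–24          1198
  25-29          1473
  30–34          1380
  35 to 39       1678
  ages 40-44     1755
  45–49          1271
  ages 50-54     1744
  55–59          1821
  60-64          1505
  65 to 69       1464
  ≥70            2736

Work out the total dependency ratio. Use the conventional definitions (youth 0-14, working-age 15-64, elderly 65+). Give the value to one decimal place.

Total dependency ratio: 56.4

0–14: 1418 + 1485 + 1610 = 4513
15–64: 1633 + 1198 + 1473 + 1380 + 1678 + 1755 + 1271 + 1744 + 1821 + 1505 = 15458
65+: 1464 + 2736 = 4200
Total dependency ratio = (4513 + 4200) / 15458 × 100 = 8713 / 15458 × 100 = 56.4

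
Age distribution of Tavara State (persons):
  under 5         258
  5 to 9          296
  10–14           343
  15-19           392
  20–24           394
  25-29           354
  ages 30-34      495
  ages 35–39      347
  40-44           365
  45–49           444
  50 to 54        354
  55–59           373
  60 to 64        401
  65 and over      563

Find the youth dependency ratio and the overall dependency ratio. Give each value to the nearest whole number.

0–14: 258 + 296 + 343 = 897
15–64: 392 + 394 + 354 + 495 + 347 + 365 + 444 + 354 + 373 + 401 = 3 919
65+: 563
Youth dependency ratio = 897 / 3 919 × 100 = 23
Total dependency ratio = (897 + 563) / 3 919 × 100 = 1 460 / 3 919 × 100 = 37

Youth dependency ratio: 23
Total dependency ratio: 37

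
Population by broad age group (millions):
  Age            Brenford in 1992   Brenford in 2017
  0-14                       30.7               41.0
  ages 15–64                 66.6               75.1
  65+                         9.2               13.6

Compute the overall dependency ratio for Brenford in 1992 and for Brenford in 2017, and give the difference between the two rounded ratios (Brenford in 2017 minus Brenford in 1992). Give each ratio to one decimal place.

Brenford in 1992: (30.7 + 9.2) / 66.6 × 100 = 39.9 / 66.6 × 100 = 59.9
Brenford in 2017: (41.0 + 13.6) / 75.1 × 100 = 54.6 / 75.1 × 100 = 72.7

Brenford in 1992: 59.9
Brenford in 2017: 72.7
Difference: +12.8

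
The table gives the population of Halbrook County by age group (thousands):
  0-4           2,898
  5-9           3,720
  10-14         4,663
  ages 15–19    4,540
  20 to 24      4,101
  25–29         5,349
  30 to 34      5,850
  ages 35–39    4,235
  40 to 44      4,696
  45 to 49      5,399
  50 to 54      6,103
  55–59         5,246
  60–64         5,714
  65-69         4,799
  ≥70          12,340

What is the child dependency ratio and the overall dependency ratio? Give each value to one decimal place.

Youth dependency ratio: 22.0
Total dependency ratio: 55.5

0–14: 2,898 + 3,720 + 4,663 = 11,281
15–64: 4,540 + 4,101 + 5,349 + 5,850 + 4,235 + 4,696 + 5,399 + 6,103 + 5,246 + 5,714 = 51,233
65+: 4,799 + 12,340 = 17,139
Youth dependency ratio = 11,281 / 51,233 × 100 = 22.0
Total dependency ratio = (11,281 + 17,139) / 51,233 × 100 = 28,420 / 51,233 × 100 = 55.5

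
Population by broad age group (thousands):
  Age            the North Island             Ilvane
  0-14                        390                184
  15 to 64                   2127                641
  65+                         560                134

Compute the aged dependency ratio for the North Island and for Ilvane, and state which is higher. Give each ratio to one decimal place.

the North Island: 26.3
Ilvane: 20.9
Higher: the North Island

the North Island: 560 / 2127 × 100 = 26.3
Ilvane: 134 / 641 × 100 = 20.9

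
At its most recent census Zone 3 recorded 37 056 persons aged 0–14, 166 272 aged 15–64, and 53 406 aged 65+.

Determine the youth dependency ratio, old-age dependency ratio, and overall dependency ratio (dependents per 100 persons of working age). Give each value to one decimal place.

Youth dependency ratio: 22.3
Old-age dependency ratio: 32.1
Total dependency ratio: 54.4

Youth dependency ratio = 37 056 / 166 272 × 100 = 22.3
Old-age dependency ratio = 53 406 / 166 272 × 100 = 32.1
Total dependency ratio = (37 056 + 53 406) / 166 272 × 100 = 90 462 / 166 272 × 100 = 54.4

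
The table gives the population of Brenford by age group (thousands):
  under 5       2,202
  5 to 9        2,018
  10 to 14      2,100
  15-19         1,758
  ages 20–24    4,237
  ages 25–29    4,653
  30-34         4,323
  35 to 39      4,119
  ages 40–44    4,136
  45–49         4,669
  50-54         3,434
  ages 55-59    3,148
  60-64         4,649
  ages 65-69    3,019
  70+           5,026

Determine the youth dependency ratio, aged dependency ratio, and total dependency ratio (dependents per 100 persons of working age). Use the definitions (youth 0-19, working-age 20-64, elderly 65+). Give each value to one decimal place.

Youth dependency ratio: 21.6
Old-age dependency ratio: 21.5
Total dependency ratio: 43.1

0–19: 2,202 + 2,018 + 2,100 + 1,758 = 8,078
20–64: 4,237 + 4,653 + 4,323 + 4,119 + 4,136 + 4,669 + 3,434 + 3,148 + 4,649 = 37,368
65+: 3,019 + 5,026 = 8,045
Youth dependency ratio = 8,078 / 37,368 × 100 = 21.6
Old-age dependency ratio = 8,045 / 37,368 × 100 = 21.5
Total dependency ratio = (8,078 + 8,045) / 37,368 × 100 = 16,123 / 37,368 × 100 = 43.1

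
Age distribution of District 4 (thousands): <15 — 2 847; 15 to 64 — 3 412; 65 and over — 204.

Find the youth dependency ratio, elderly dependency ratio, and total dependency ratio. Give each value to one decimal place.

Youth dependency ratio = 2 847 / 3 412 × 100 = 83.4
Old-age dependency ratio = 204 / 3 412 × 100 = 6.0
Total dependency ratio = (2 847 + 204) / 3 412 × 100 = 3 051 / 3 412 × 100 = 89.4

Youth dependency ratio: 83.4
Old-age dependency ratio: 6.0
Total dependency ratio: 89.4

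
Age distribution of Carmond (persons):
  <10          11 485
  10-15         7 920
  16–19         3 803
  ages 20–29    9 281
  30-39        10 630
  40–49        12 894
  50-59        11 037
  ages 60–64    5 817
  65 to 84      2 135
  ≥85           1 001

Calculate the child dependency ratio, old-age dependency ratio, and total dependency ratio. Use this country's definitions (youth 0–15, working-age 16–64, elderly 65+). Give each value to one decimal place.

0–15: 11 485 + 7 920 = 19 405
16–64: 3 803 + 9 281 + 10 630 + 12 894 + 11 037 + 5 817 = 53 462
65+: 2 135 + 1 001 = 3 136
Youth dependency ratio = 19 405 / 53 462 × 100 = 36.3
Old-age dependency ratio = 3 136 / 53 462 × 100 = 5.9
Total dependency ratio = (19 405 + 3 136) / 53 462 × 100 = 22 541 / 53 462 × 100 = 42.2

Youth dependency ratio: 36.3
Old-age dependency ratio: 5.9
Total dependency ratio: 42.2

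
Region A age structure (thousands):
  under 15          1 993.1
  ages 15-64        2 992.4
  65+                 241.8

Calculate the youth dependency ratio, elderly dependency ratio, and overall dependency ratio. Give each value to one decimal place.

Youth dependency ratio = 1 993.1 / 2 992.4 × 100 = 66.6
Old-age dependency ratio = 241.8 / 2 992.4 × 100 = 8.1
Total dependency ratio = (1 993.1 + 241.8) / 2 992.4 × 100 = 2 234.9 / 2 992.4 × 100 = 74.7

Youth dependency ratio: 66.6
Old-age dependency ratio: 8.1
Total dependency ratio: 74.7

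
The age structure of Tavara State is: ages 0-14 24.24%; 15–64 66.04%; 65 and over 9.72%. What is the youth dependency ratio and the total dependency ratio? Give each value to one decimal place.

Youth dependency ratio = 24.24 / 66.04 × 100 = 36.7
Total dependency ratio = (24.24 + 9.72) / 66.04 × 100 = 33.96 / 66.04 × 100 = 51.4

Youth dependency ratio: 36.7
Total dependency ratio: 51.4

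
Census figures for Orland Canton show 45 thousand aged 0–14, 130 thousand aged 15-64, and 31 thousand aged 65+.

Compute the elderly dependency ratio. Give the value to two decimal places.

Old-age dependency ratio: 23.85

Old-age dependency ratio = 31 / 130 × 100 = 23.85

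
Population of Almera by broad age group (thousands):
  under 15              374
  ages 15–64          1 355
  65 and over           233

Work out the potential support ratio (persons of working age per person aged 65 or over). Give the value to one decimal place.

Potential support ratio = 1 355 / 233 = 5.8

Potential support ratio: 5.8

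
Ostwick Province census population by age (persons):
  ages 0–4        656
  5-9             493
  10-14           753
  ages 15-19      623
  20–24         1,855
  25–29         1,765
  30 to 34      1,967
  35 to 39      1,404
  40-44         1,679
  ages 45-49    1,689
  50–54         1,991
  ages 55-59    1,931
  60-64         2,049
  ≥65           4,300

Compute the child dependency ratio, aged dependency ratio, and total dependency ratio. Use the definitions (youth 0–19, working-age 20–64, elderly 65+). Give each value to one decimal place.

0–19: 656 + 493 + 753 + 623 = 2,525
20–64: 1,855 + 1,765 + 1,967 + 1,404 + 1,679 + 1,689 + 1,991 + 1,931 + 2,049 = 16,330
65+: 4,300
Youth dependency ratio = 2,525 / 16,330 × 100 = 15.5
Old-age dependency ratio = 4,300 / 16,330 × 100 = 26.3
Total dependency ratio = (2,525 + 4,300) / 16,330 × 100 = 6,825 / 16,330 × 100 = 41.8

Youth dependency ratio: 15.5
Old-age dependency ratio: 26.3
Total dependency ratio: 41.8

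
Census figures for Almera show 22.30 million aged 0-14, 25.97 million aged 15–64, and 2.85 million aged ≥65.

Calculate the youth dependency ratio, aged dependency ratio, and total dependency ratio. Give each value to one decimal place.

Youth dependency ratio = 22.30 / 25.97 × 100 = 85.9
Old-age dependency ratio = 2.85 / 25.97 × 100 = 11.0
Total dependency ratio = (22.30 + 2.85) / 25.97 × 100 = 25.15 / 25.97 × 100 = 96.8

Youth dependency ratio: 85.9
Old-age dependency ratio: 11.0
Total dependency ratio: 96.8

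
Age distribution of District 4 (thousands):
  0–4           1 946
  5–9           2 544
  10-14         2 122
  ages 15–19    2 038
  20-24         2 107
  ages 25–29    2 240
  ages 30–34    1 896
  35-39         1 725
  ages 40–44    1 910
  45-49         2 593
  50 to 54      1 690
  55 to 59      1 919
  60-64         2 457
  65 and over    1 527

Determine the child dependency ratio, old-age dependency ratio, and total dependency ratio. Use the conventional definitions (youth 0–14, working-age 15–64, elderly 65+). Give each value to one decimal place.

Youth dependency ratio: 32.1
Old-age dependency ratio: 7.4
Total dependency ratio: 39.6

0–14: 1 946 + 2 544 + 2 122 = 6 612
15–64: 2 038 + 2 107 + 2 240 + 1 896 + 1 725 + 1 910 + 2 593 + 1 690 + 1 919 + 2 457 = 20 575
65+: 1 527
Youth dependency ratio = 6 612 / 20 575 × 100 = 32.1
Old-age dependency ratio = 1 527 / 20 575 × 100 = 7.4
Total dependency ratio = (6 612 + 1 527) / 20 575 × 100 = 8 139 / 20 575 × 100 = 39.6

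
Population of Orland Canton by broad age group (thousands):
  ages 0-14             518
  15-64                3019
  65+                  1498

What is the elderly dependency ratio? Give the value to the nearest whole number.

Old-age dependency ratio = 1498 / 3019 × 100 = 50

Old-age dependency ratio: 50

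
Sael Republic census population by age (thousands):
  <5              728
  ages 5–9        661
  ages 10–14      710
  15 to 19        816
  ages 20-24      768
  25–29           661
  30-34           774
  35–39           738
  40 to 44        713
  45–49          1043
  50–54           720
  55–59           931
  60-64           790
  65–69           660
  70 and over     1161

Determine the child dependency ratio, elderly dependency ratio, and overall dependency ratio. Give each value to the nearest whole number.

Youth dependency ratio: 26
Old-age dependency ratio: 23
Total dependency ratio: 49

0–14: 728 + 661 + 710 = 2099
15–64: 816 + 768 + 661 + 774 + 738 + 713 + 1043 + 720 + 931 + 790 = 7954
65+: 660 + 1161 = 1821
Youth dependency ratio = 2099 / 7954 × 100 = 26
Old-age dependency ratio = 1821 / 7954 × 100 = 23
Total dependency ratio = (2099 + 1821) / 7954 × 100 = 3920 / 7954 × 100 = 49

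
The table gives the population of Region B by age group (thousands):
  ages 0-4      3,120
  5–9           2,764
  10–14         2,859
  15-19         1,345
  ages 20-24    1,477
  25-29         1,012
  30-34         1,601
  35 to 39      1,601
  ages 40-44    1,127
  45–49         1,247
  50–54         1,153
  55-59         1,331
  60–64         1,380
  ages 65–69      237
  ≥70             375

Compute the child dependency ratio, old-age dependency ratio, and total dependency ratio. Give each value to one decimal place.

0–14: 3,120 + 2,764 + 2,859 = 8,743
15–64: 1,345 + 1,477 + 1,012 + 1,601 + 1,601 + 1,127 + 1,247 + 1,153 + 1,331 + 1,380 = 13,274
65+: 237 + 375 = 612
Youth dependency ratio = 8,743 / 13,274 × 100 = 65.9
Old-age dependency ratio = 612 / 13,274 × 100 = 4.6
Total dependency ratio = (8,743 + 612) / 13,274 × 100 = 9,355 / 13,274 × 100 = 70.5

Youth dependency ratio: 65.9
Old-age dependency ratio: 4.6
Total dependency ratio: 70.5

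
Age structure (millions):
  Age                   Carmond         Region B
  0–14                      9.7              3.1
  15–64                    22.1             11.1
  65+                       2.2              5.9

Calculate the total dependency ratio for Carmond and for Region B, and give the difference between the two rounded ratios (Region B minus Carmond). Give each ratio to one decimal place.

Carmond: (9.7 + 2.2) / 22.1 × 100 = 11.9 / 22.1 × 100 = 53.8
Region B: (3.1 + 5.9) / 11.1 × 100 = 9.0 / 11.1 × 100 = 81.1

Carmond: 53.8
Region B: 81.1
Difference: +27.3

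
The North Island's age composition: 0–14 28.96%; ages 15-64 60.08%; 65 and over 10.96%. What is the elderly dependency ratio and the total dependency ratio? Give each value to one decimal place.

Old-age dependency ratio: 18.2
Total dependency ratio: 66.4

Old-age dependency ratio = 10.96 / 60.08 × 100 = 18.2
Total dependency ratio = (28.96 + 10.96) / 60.08 × 100 = 39.92 / 60.08 × 100 = 66.4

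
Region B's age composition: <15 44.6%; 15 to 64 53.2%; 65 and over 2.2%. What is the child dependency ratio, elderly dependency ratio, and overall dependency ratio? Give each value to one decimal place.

Youth dependency ratio = 44.6 / 53.2 × 100 = 83.8
Old-age dependency ratio = 2.2 / 53.2 × 100 = 4.1
Total dependency ratio = (44.6 + 2.2) / 53.2 × 100 = 46.8 / 53.2 × 100 = 88.0

Youth dependency ratio: 83.8
Old-age dependency ratio: 4.1
Total dependency ratio: 88.0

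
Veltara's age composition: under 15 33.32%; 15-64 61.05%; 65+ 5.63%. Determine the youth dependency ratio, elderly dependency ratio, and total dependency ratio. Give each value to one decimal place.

Youth dependency ratio: 54.6
Old-age dependency ratio: 9.2
Total dependency ratio: 63.8

Youth dependency ratio = 33.32 / 61.05 × 100 = 54.6
Old-age dependency ratio = 5.63 / 61.05 × 100 = 9.2
Total dependency ratio = (33.32 + 5.63) / 61.05 × 100 = 38.95 / 61.05 × 100 = 63.8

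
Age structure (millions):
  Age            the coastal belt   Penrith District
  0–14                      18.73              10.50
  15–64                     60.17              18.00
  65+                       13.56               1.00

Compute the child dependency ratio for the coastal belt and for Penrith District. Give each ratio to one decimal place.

the coastal belt: 18.73 / 60.17 × 100 = 31.1
Penrith District: 10.50 / 18.00 × 100 = 58.3

the coastal belt: 31.1
Penrith District: 58.3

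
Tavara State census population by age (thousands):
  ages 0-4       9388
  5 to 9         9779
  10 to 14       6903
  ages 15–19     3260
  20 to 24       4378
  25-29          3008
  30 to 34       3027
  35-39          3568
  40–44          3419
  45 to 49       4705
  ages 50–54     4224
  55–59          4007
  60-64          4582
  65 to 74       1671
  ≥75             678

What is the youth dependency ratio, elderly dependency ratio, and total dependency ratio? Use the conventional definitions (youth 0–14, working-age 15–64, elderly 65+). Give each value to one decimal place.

0–14: 9388 + 9779 + 6903 = 26070
15–64: 3260 + 4378 + 3008 + 3027 + 3568 + 3419 + 4705 + 4224 + 4007 + 4582 = 38178
65+: 1671 + 678 = 2349
Youth dependency ratio = 26070 / 38178 × 100 = 68.3
Old-age dependency ratio = 2349 / 38178 × 100 = 6.2
Total dependency ratio = (26070 + 2349) / 38178 × 100 = 28419 / 38178 × 100 = 74.4

Youth dependency ratio: 68.3
Old-age dependency ratio: 6.2
Total dependency ratio: 74.4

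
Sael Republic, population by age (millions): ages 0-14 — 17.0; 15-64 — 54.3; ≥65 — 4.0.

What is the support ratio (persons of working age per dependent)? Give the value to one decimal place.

Support ratio: 2.6

Support ratio = 54.3 / (17.0 + 4.0) = 54.3 / 21.0 = 2.6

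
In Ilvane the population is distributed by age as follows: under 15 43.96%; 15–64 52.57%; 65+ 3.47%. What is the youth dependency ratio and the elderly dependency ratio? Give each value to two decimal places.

Youth dependency ratio: 83.62
Old-age dependency ratio: 6.60

Youth dependency ratio = 43.96 / 52.57 × 100 = 83.62
Old-age dependency ratio = 3.47 / 52.57 × 100 = 6.60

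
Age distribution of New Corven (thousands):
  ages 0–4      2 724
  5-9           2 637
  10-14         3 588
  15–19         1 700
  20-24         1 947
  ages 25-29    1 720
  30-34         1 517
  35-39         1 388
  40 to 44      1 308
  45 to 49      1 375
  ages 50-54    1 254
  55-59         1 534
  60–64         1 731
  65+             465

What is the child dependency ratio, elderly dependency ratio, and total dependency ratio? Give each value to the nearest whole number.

Youth dependency ratio: 58
Old-age dependency ratio: 3
Total dependency ratio: 61

0–14: 2 724 + 2 637 + 3 588 = 8 949
15–64: 1 700 + 1 947 + 1 720 + 1 517 + 1 388 + 1 308 + 1 375 + 1 254 + 1 534 + 1 731 = 15 474
65+: 465
Youth dependency ratio = 8 949 / 15 474 × 100 = 58
Old-age dependency ratio = 465 / 15 474 × 100 = 3
Total dependency ratio = (8 949 + 465) / 15 474 × 100 = 9 414 / 15 474 × 100 = 61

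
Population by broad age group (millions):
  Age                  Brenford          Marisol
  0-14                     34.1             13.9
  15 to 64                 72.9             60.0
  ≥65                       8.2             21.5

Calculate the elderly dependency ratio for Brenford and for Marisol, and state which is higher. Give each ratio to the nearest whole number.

Brenford: 8.2 / 72.9 × 100 = 11
Marisol: 21.5 / 60.0 × 100 = 36

Brenford: 11
Marisol: 36
Higher: Marisol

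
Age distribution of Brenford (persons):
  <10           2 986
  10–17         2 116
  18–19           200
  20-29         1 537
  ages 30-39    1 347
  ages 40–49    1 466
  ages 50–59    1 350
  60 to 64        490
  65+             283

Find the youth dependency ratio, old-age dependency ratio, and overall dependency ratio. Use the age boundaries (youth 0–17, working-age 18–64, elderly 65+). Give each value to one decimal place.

Youth dependency ratio: 79.8
Old-age dependency ratio: 4.4
Total dependency ratio: 84.3

0–17: 2 986 + 2 116 = 5 102
18–64: 200 + 1 537 + 1 347 + 1 466 + 1 350 + 490 = 6 390
65+: 283
Youth dependency ratio = 5 102 / 6 390 × 100 = 79.8
Old-age dependency ratio = 283 / 6 390 × 100 = 4.4
Total dependency ratio = (5 102 + 283) / 6 390 × 100 = 5 385 / 6 390 × 100 = 84.3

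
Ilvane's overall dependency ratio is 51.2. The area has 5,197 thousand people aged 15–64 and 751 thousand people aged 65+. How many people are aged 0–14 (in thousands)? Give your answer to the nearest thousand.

Total dependency ratio = (youth + elderly) / working-age × 100
51.2 = (Y + 751) / 5,197 × 100
⇒ 1,910

Aged 0–14: 1,910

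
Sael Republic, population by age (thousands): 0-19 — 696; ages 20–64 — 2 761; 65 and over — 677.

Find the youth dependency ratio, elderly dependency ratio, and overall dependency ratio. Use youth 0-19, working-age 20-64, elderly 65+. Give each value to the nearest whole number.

Youth dependency ratio = 696 / 2 761 × 100 = 25
Old-age dependency ratio = 677 / 2 761 × 100 = 25
Total dependency ratio = (696 + 677) / 2 761 × 100 = 1 373 / 2 761 × 100 = 50

Youth dependency ratio: 25
Old-age dependency ratio: 25
Total dependency ratio: 50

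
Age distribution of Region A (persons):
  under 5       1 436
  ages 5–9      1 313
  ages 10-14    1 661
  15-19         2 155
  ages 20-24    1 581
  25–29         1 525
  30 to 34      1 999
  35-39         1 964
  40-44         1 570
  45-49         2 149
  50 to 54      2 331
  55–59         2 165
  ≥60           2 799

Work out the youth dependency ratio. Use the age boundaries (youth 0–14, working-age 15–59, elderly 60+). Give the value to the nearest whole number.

Youth dependency ratio: 25

0–14: 1 436 + 1 313 + 1 661 = 4 410
15–59: 2 155 + 1 581 + 1 525 + 1 999 + 1 964 + 1 570 + 2 149 + 2 331 + 2 165 = 17 439
60+: 2 799
Youth dependency ratio = 4 410 / 17 439 × 100 = 25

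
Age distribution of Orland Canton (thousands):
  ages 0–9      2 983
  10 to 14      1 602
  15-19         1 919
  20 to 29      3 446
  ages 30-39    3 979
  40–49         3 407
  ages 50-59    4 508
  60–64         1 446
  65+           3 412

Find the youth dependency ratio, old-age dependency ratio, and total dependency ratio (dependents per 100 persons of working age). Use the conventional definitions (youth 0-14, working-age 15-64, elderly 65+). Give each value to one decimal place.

Youth dependency ratio: 24.5
Old-age dependency ratio: 18.2
Total dependency ratio: 42.8

0–14: 2 983 + 1 602 = 4 585
15–64: 1 919 + 3 446 + 3 979 + 3 407 + 4 508 + 1 446 = 18 705
65+: 3 412
Youth dependency ratio = 4 585 / 18 705 × 100 = 24.5
Old-age dependency ratio = 3 412 / 18 705 × 100 = 18.2
Total dependency ratio = (4 585 + 3 412) / 18 705 × 100 = 7 997 / 18 705 × 100 = 42.8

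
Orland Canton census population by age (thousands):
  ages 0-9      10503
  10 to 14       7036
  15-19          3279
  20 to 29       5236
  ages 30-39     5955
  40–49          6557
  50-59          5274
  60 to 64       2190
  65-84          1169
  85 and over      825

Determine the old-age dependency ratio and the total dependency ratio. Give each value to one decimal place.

Old-age dependency ratio: 7.0
Total dependency ratio: 68.6

0–14: 10503 + 7036 = 17539
15–64: 3279 + 5236 + 5955 + 6557 + 5274 + 2190 = 28491
65+: 1169 + 825 = 1994
Old-age dependency ratio = 1994 / 28491 × 100 = 7.0
Total dependency ratio = (17539 + 1994) / 28491 × 100 = 19533 / 28491 × 100 = 68.6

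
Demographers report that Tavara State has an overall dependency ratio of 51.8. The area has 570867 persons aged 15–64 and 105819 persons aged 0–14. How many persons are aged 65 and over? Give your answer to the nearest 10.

Total dependency ratio = (youth + elderly) / working-age × 100
51.8 = (105819 + E) / 570867 × 100
⇒ 189890

Aged 65 and over: 189890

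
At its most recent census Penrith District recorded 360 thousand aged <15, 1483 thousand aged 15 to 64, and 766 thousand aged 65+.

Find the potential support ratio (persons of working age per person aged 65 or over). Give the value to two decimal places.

Potential support ratio: 1.94

Potential support ratio = 1483 / 766 = 1.94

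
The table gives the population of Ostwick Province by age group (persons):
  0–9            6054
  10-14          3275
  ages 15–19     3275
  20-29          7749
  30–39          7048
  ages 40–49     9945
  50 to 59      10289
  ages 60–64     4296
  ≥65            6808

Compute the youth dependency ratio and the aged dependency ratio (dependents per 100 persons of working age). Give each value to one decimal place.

Youth dependency ratio: 21.9
Old-age dependency ratio: 16.0

0–14: 6054 + 3275 = 9329
15–64: 3275 + 7749 + 7048 + 9945 + 10289 + 4296 = 42602
65+: 6808
Youth dependency ratio = 9329 / 42602 × 100 = 21.9
Old-age dependency ratio = 6808 / 42602 × 100 = 16.0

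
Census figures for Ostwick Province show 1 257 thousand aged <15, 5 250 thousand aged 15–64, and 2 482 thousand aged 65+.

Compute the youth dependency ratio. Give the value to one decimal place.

Youth dependency ratio: 23.9

Youth dependency ratio = 1 257 / 5 250 × 100 = 23.9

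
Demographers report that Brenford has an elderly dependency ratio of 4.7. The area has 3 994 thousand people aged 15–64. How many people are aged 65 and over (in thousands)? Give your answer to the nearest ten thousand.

Old-age dependency ratio = elderly / working-age × 100
4.7 = E / 3 994 × 100
⇒ 190

Aged 65 and over: 190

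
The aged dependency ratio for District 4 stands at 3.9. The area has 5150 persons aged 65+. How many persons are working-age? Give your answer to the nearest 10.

Old-age dependency ratio = elderly / working-age × 100
3.9 = 5150 / W × 100
⇒ 132050

Working-age: 132050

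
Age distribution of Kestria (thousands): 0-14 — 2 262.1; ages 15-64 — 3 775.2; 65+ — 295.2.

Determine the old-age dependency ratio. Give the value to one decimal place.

Old-age dependency ratio = 295.2 / 3 775.2 × 100 = 7.8

Old-age dependency ratio: 7.8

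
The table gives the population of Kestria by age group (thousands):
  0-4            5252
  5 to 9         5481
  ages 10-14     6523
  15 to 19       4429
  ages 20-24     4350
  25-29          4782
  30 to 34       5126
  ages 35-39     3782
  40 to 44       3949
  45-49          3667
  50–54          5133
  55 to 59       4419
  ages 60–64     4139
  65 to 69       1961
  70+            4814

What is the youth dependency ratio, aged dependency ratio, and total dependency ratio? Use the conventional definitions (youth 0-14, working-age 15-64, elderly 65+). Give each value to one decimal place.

Youth dependency ratio: 39.4
Old-age dependency ratio: 15.5
Total dependency ratio: 54.9

0–14: 5252 + 5481 + 6523 = 17256
15–64: 4429 + 4350 + 4782 + 5126 + 3782 + 3949 + 3667 + 5133 + 4419 + 4139 = 43776
65+: 1961 + 4814 = 6775
Youth dependency ratio = 17256 / 43776 × 100 = 39.4
Old-age dependency ratio = 6775 / 43776 × 100 = 15.5
Total dependency ratio = (17256 + 6775) / 43776 × 100 = 24031 / 43776 × 100 = 54.9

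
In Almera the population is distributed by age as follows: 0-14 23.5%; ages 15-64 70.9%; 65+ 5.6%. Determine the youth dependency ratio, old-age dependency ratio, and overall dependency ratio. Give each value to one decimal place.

Youth dependency ratio = 23.5 / 70.9 × 100 = 33.1
Old-age dependency ratio = 5.6 / 70.9 × 100 = 7.9
Total dependency ratio = (23.5 + 5.6) / 70.9 × 100 = 29.1 / 70.9 × 100 = 41.0

Youth dependency ratio: 33.1
Old-age dependency ratio: 7.9
Total dependency ratio: 41.0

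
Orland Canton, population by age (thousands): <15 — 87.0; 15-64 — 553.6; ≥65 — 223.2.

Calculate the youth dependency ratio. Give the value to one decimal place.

Youth dependency ratio: 15.7

Youth dependency ratio = 87.0 / 553.6 × 100 = 15.7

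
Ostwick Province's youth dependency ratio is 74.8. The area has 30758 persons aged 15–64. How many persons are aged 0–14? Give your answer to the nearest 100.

Youth dependency ratio = youth / working-age × 100
74.8 = Y / 30758 × 100
⇒ 23000

Aged 0–14: 23000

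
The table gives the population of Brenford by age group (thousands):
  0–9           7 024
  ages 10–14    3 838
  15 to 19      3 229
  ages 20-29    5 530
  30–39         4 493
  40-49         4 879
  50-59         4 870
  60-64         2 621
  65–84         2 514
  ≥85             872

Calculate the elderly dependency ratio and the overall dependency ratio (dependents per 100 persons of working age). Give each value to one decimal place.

0–14: 7 024 + 3 838 = 10 862
15–64: 3 229 + 5 530 + 4 493 + 4 879 + 4 870 + 2 621 = 25 622
65+: 2 514 + 872 = 3 386
Old-age dependency ratio = 3 386 / 25 622 × 100 = 13.2
Total dependency ratio = (10 862 + 3 386) / 25 622 × 100 = 14 248 / 25 622 × 100 = 55.6

Old-age dependency ratio: 13.2
Total dependency ratio: 55.6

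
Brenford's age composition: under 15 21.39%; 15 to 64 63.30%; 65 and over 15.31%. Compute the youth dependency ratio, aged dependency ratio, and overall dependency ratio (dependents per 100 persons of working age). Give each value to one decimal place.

Youth dependency ratio: 33.8
Old-age dependency ratio: 24.2
Total dependency ratio: 58.0

Youth dependency ratio = 21.39 / 63.30 × 100 = 33.8
Old-age dependency ratio = 15.31 / 63.30 × 100 = 24.2
Total dependency ratio = (21.39 + 15.31) / 63.30 × 100 = 36.70 / 63.30 × 100 = 58.0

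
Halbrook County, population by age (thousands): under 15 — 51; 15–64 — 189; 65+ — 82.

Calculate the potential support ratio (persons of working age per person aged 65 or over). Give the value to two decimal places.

Potential support ratio = 189 / 82 = 2.30

Potential support ratio: 2.30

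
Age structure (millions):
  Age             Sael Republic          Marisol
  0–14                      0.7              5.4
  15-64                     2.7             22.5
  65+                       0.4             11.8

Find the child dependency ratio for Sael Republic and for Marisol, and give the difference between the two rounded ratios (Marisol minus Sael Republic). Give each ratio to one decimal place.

Sael Republic: 25.9
Marisol: 24.0
Difference: -1.9

Sael Republic: 0.7 / 2.7 × 100 = 25.9
Marisol: 5.4 / 22.5 × 100 = 24.0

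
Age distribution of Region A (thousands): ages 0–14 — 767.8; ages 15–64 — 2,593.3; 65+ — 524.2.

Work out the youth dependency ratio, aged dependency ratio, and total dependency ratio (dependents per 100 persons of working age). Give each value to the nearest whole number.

Youth dependency ratio = 767.8 / 2,593.3 × 100 = 30
Old-age dependency ratio = 524.2 / 2,593.3 × 100 = 20
Total dependency ratio = (767.8 + 524.2) / 2,593.3 × 100 = 1,292.0 / 2,593.3 × 100 = 50

Youth dependency ratio: 30
Old-age dependency ratio: 20
Total dependency ratio: 50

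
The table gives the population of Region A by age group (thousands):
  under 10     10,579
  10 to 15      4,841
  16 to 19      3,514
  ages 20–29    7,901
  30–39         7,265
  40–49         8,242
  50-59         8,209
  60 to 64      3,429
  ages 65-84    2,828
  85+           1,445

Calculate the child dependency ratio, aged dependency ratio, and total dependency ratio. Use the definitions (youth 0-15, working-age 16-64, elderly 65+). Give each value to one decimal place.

0–15: 10,579 + 4,841 = 15,420
16–64: 3,514 + 7,901 + 7,265 + 8,242 + 8,209 + 3,429 = 38,560
65+: 2,828 + 1,445 = 4,273
Youth dependency ratio = 15,420 / 38,560 × 100 = 40.0
Old-age dependency ratio = 4,273 / 38,560 × 100 = 11.1
Total dependency ratio = (15,420 + 4,273) / 38,560 × 100 = 19,693 / 38,560 × 100 = 51.1

Youth dependency ratio: 40.0
Old-age dependency ratio: 11.1
Total dependency ratio: 51.1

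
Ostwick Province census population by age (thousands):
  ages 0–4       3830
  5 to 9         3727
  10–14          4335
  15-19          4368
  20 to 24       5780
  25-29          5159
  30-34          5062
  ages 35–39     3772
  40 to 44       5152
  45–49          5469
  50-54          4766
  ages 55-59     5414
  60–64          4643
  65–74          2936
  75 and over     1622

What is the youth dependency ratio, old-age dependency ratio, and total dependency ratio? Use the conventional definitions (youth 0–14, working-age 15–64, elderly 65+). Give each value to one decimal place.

0–14: 3830 + 3727 + 4335 = 11892
15–64: 4368 + 5780 + 5159 + 5062 + 3772 + 5152 + 5469 + 4766 + 5414 + 4643 = 49585
65+: 2936 + 1622 = 4558
Youth dependency ratio = 11892 / 49585 × 100 = 24.0
Old-age dependency ratio = 4558 / 49585 × 100 = 9.2
Total dependency ratio = (11892 + 4558) / 49585 × 100 = 16450 / 49585 × 100 = 33.2

Youth dependency ratio: 24.0
Old-age dependency ratio: 9.2
Total dependency ratio: 33.2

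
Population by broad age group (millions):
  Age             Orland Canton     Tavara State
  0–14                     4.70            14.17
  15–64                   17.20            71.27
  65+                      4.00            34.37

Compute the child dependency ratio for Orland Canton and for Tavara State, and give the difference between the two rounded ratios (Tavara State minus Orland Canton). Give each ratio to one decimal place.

Orland Canton: 4.70 / 17.20 × 100 = 27.3
Tavara State: 14.17 / 71.27 × 100 = 19.9

Orland Canton: 27.3
Tavara State: 19.9
Difference: -7.4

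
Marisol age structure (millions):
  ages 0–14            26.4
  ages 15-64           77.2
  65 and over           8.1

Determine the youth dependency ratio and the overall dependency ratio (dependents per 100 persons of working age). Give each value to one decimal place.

Youth dependency ratio = 26.4 / 77.2 × 100 = 34.2
Total dependency ratio = (26.4 + 8.1) / 77.2 × 100 = 34.5 / 77.2 × 100 = 44.7

Youth dependency ratio: 34.2
Total dependency ratio: 44.7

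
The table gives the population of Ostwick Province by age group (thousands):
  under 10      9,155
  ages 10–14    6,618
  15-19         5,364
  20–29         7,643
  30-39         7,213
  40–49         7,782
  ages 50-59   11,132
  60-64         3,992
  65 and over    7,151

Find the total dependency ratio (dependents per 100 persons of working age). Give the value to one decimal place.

Total dependency ratio: 53.2

0–14: 9,155 + 6,618 = 15,773
15–64: 5,364 + 7,643 + 7,213 + 7,782 + 11,132 + 3,992 = 43,126
65+: 7,151
Total dependency ratio = (15,773 + 7,151) / 43,126 × 100 = 22,924 / 43,126 × 100 = 53.2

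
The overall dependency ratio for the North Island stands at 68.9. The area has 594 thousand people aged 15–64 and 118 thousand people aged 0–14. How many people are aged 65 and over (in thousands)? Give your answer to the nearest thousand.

Total dependency ratio = (youth + elderly) / working-age × 100
68.9 = (118 + E) / 594 × 100
⇒ 291

Aged 65 and over: 291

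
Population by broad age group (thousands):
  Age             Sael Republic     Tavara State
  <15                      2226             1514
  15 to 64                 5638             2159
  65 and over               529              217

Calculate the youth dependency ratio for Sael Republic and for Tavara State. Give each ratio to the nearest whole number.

Sael Republic: 39
Tavara State: 70

Sael Republic: 2226 / 5638 × 100 = 39
Tavara State: 1514 / 2159 × 100 = 70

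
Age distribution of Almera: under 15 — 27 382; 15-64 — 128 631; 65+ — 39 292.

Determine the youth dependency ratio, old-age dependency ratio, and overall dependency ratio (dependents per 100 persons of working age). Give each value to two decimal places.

Youth dependency ratio: 21.29
Old-age dependency ratio: 30.55
Total dependency ratio: 51.83

Youth dependency ratio = 27 382 / 128 631 × 100 = 21.29
Old-age dependency ratio = 39 292 / 128 631 × 100 = 30.55
Total dependency ratio = (27 382 + 39 292) / 128 631 × 100 = 66 674 / 128 631 × 100 = 51.83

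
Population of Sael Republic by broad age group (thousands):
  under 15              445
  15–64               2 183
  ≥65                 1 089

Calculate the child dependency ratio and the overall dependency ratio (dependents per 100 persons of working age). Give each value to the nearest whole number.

Youth dependency ratio = 445 / 2 183 × 100 = 20
Total dependency ratio = (445 + 1 089) / 2 183 × 100 = 1 534 / 2 183 × 100 = 70

Youth dependency ratio: 20
Total dependency ratio: 70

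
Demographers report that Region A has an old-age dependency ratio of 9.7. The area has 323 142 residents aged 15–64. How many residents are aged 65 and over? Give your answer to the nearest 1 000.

Old-age dependency ratio = elderly / working-age × 100
9.7 = E / 323 142 × 100
⇒ 31 000

Aged 65 and over: 31 000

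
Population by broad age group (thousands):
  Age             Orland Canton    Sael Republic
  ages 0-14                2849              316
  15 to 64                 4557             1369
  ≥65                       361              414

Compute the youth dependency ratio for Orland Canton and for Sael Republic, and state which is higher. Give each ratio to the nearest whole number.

Orland Canton: 63
Sael Republic: 23
Higher: Orland Canton

Orland Canton: 2849 / 4557 × 100 = 63
Sael Republic: 316 / 1369 × 100 = 23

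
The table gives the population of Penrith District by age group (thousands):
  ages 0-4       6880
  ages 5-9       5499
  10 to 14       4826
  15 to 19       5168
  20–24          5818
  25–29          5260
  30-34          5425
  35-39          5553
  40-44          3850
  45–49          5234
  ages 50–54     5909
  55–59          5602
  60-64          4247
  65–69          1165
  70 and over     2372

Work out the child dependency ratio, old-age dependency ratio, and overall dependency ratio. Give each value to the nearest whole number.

0–14: 6880 + 5499 + 4826 = 17205
15–64: 5168 + 5818 + 5260 + 5425 + 5553 + 3850 + 5234 + 5909 + 5602 + 4247 = 52066
65+: 1165 + 2372 = 3537
Youth dependency ratio = 17205 / 52066 × 100 = 33
Old-age dependency ratio = 3537 / 52066 × 100 = 7
Total dependency ratio = (17205 + 3537) / 52066 × 100 = 20742 / 52066 × 100 = 40

Youth dependency ratio: 33
Old-age dependency ratio: 7
Total dependency ratio: 40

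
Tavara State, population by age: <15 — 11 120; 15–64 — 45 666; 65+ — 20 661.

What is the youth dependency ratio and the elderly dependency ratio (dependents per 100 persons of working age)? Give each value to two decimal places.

Youth dependency ratio = 11 120 / 45 666 × 100 = 24.35
Old-age dependency ratio = 20 661 / 45 666 × 100 = 45.24

Youth dependency ratio: 24.35
Old-age dependency ratio: 45.24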